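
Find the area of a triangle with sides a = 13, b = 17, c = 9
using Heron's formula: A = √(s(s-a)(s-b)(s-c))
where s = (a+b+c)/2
s = (13 + 17 + 9)/2 = 39/2 = 19.5
s − a = 6.5, s − b = 2.5, s − c = 10.5
s(s−a)(s−b)(s−c) = 19.5·6.5·2.5·10.5 = 3327.1875
Area = √3327.1875 ≈ 57.6818

s = 19.5, Area = 57.68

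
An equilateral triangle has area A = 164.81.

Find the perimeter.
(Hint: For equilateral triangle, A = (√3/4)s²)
A = (√3/4)s²  ⇒  s² = 4A/√3 = 4·164.81/√3 = 659.24/1.73205 ≈ 380.612
s ≈ √380.612 ≈ 19.5093
Perimeter = 3s ≈ 3·19.5093 ≈ 58.5279

Perimeter = 58.53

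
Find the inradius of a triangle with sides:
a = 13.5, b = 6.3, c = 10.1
r = Area/s where s is the semi-perimeter.
s = (13.5 + 6.3 + 10.1)/2 = 29.9/2 = 14.95
Area = √(s(s−a)(s−b)(s−c)) = √(14.95·1.45·8.65·4.85) ≈ √909.425 ≈ 30.1567
r ≈ 30.1567/14.95 ≈ 2.01717

r = 2.017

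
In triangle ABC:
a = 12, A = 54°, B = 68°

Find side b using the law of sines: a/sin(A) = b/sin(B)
a/sin(A) = b/sin(B)  ⇒  b = a·sin(B)/sin(A) = 12·sin(68°)/sin(54°)
sin(68°) ≈ 0.927184, sin(54°) ≈ 0.809017
b ≈ 12·0.927184/0.809017 ≈ 11.1262/0.809017 ≈ 13.7527

b = 13.75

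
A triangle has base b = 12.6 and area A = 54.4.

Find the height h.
A = ½·b·h  ⇒  h = 2A/b = 2·54.4/12.6 = 108.8/12.6 ≈ 8.63492

h = 8.635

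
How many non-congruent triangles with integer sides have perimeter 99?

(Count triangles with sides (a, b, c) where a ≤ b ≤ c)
Let a ≤ b ≤ c with a + b + c = 99. The only binding inequality is a + b > c, i.e. 99 − c > c, so c < 99/2; and c ≥ 99/3 since c is the largest side.
So 33 ≤ c ≤ 49. For each c, b runs from ⌈(99 − c)/2⌉ up to c (then a = 99 − b − c satisfies 1 ≤ a ≤ b automatically), giving c − ⌈(99 − c)/2⌉ + 1 choices.
Summing over c: 1 + 2 + 4 + 5 + … + 23 + 25  (17 terms, c = 33, …, 49) = 217
Check (closed form: nearest integer to p²/48 for even p, (p+3)²/48 for odd p): (99+3)²/48 = 102²/48 = 10404/48 ≈ 216.75 → 217

217 triangles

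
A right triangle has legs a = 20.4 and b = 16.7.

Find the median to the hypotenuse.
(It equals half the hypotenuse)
Hypotenuse c = √(a² + b²) = √(416.16 + 278.89) = √695.05 ≈ 26.3638
Median to hypotenuse = c/2 ≈ 26.3638/2 ≈ 13.1819

Median = 13.18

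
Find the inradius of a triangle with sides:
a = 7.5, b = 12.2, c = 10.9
r = Area/s where s is the semi-perimeter.
s = (7.5 + 12.2 + 10.9)/2 = 30.6/2 = 15.3
Area = √(s(s−a)(s−b)(s−c)) = √(15.3·7.8·3.1·4.4) ≈ √1627.8 ≈ 40.346
r ≈ 40.346/15.3 ≈ 2.63699

r = 2.637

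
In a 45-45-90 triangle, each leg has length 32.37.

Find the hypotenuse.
In a 45-45-90 triangle the sides are in ratio 1 : 1 : √2, so hypotenuse = leg·√2.
Hypotenuse = 32.37·√2 ≈ 32.37·1.41421 ≈ 45.7781

Hypotenuse = 32.37√2 = 45.78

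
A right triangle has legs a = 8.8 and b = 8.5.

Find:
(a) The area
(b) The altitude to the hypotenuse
(a) The legs are perpendicular, so Area = ½·a·b = ½·8.8·8.5 = ½·74.8 = 37.4
(b) Hypotenuse c = √(a² + b²) = √(77.44 + 72.25) = √149.69 ≈ 12.2348
    Area = ½·c·h_c  ⇒  h_c = 2·Area/c = 74.8/12.2348 ≈ 6.11372

Area = 37.4, h_c = 6.114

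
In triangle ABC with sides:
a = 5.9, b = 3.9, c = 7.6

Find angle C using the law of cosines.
c² = a² + b² − 2ab·cos(C)  ⇒  cos(C) = (a² + b² − c²)/(2ab)
cos(C) = (5.9² + 3.9² − 7.6²)/(2·5.9·3.9) = (34.81 + 15.21 − 57.76)/46.02 = -7.74/46.02 ≈ -0.168188
C = arccos(-0.168188) ≈ 99.6825°

C = 99.68°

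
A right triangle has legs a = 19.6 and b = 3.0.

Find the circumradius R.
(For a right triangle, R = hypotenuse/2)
Hypotenuse c = √(a² + b²) = √(384.16 + 9) = √393.16 ≈ 19.8283
R = c/2 ≈ 19.8283/2 ≈ 9.91413

R = 9.914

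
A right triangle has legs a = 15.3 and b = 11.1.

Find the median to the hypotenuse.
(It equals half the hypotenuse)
Hypotenuse c = √(a² + b²) = √(234.09 + 123.21) = √357.3 ≈ 18.9024
Median to hypotenuse = c/2 ≈ 18.9024/2 ≈ 9.45119

Median = 9.451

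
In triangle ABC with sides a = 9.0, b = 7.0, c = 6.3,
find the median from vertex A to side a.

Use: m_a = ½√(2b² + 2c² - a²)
m_a = ½√(2·7.0² + 2·6.3² − 9.0²) = ½√(2·49 + 2·39.69 − 81) = ½√(98 + 79.38 − 81) = ½√96.38
√96.38 ≈ 9.81733, so m_a ≈ 4.90867

m_a = 4.909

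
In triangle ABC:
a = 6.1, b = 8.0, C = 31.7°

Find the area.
Two sides and the included angle (SAS): A = ½·a·b·sin(C) = ½·6.1·8.0·sin(31.7°)
sin(31.7°) ≈ 0.525472
A ≈ ½·48.8·0.525472 = 24.4·0.525472 ≈ 12.8215

Area = 12.82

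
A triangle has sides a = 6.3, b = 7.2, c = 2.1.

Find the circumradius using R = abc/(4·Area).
First find the area with Heron's formula.
s = (6.3 + 7.2 + 2.1)/2 = 7.8
Area = √(s(s−a)(s−b)(s−c)) = √(7.8·1.5·0.6·5.7) ≈ √40.014 ≈ 6.32566
abc = 6.3·7.2·2.1 = 95.256
R = abc/(4·Area) ≈ 95.256/(4·6.32566) = 95.256/25.3026 ≈ 3.76467

R = 3.765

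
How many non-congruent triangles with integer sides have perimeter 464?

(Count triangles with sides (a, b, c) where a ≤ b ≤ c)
Let a ≤ b ≤ c with a + b + c = 464. The only binding inequality is a + b > c, i.e. 464 − c > c, so c < 464/2; and c ≥ 464/3 since c is the largest side.
So 155 ≤ c ≤ 231. For each c, b runs from ⌈(464 − c)/2⌉ up to c (then a = 464 − b − c satisfies 1 ≤ a ≤ b automatically), giving c − ⌈(464 − c)/2⌉ + 1 choices.
Summing over c: 1 + 3 + 4 + 6 + … + 114 + 115  (77 terms, c = 155, …, 231) = 4485
Check (closed form: nearest integer to p²/48 for even p, (p+3)²/48 for odd p): 464²/48 = 215296/48 ≈ 4485.33 → 4485

4485 triangles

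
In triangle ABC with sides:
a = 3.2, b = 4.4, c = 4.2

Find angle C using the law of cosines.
c² = a² + b² − 2ab·cos(C)  ⇒  cos(C) = (a² + b² − c²)/(2ab)
cos(C) = (3.2² + 4.4² − 4.2²)/(2·3.2·4.4) = (10.24 + 19.36 − 17.64)/28.16 = 11.96/28.16 ≈ 0.424716
C = arccos(0.424716) ≈ 64.8673°

C = 64.87°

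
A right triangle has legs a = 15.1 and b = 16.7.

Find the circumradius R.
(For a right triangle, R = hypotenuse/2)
Hypotenuse c = √(a² + b²) = √(228.01 + 278.89) = √506.9 ≈ 22.5144
R = c/2 ≈ 22.5144/2 ≈ 11.2572

R = 11.26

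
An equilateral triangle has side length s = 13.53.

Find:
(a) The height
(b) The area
(a) The height splits the triangle into two 30-60-90 halves: h = s·√3/2 = 13.53·1.73205/2 ≈ 23.4346/2 ≈ 11.7173
(b) Area = (√3/4)·s² = (√3/4)·13.53² = (√3/4)·183.0609 ≈ 0.433013·183.0609 ≈ 79.2677

Height = 11.72, Area = 79.27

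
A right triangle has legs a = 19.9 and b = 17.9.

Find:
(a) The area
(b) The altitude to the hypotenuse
(a) The legs are perpendicular, so Area = ½·a·b = ½·19.9·17.9 = ½·356.21 = 178.105
(b) Hypotenuse c = √(a² + b²) = √(396.01 + 320.41) = √716.42 ≈ 26.766
    Area = ½·c·h_c  ⇒  h_c = 2·Area/c = 356.21/26.766 ≈ 13.3083

Area = 178.105, h_c = 13.31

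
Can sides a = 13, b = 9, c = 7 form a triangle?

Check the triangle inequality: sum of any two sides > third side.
a + b vs c: 13 + 9 = 22 > 7  ✓
a + c vs b: 13 + 7 = 20 > 9  ✓
b + c vs a: 9 + 7 = 16 > 13  ✓

Yes, triangle inequality satisfied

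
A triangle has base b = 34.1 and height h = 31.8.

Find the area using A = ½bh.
A = ½·b·h = ½·34.1·31.8 = ½·1084.38 = 542.19

Area = 542.19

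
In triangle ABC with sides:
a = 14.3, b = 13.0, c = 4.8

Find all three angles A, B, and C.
Law of cosines for each angle (a² = 204.49, b² = 169, c² = 23.04):
cos(A) = (b² + c² − a²)/(2bc) = (169 + 23.04 − 204.49)/(2·13.0·4.8) = -12.45/124.8 ≈ -0.0997596  ⇒  A ≈ 95.7253°
cos(B) = (a² + c² − b²)/(2ac) = (204.49 + 23.04 − 169)/(2·14.3·4.8) = 58.53/137.28 ≈ 0.426355  ⇒  B ≈ 64.7635°
cos(C) = (a² + b² − c²)/(2ab) = (204.49 + 169 − 23.04)/(2·14.3·13.0) = 350.45/371.8 ≈ 0.942577  ⇒  C ≈ 19.5111°
Check: A + B + C ≈ 180°

A = 95.73°, B = 64.76°, C = 19.51°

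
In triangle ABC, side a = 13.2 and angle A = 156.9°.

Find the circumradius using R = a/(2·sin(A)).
R = a/(2·sin(A)) = 13.2/(2·sin(156.9°))
sin(156.9°) ≈ 0.392337
R ≈ 13.2/(2·0.392337) = 13.2/0.784674 ≈ 16.8223

R = 16.82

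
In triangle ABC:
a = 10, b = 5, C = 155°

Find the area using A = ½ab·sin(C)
A = ½·a·b·sin(C) = ½·10·5·sin(155°)
sin(155°) ≈ 0.422618
A ≈ ½·50·0.422618 = 25·0.422618 ≈ 10.5655

Area = 10.57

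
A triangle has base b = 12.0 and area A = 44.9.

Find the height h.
A = ½·b·h  ⇒  h = 2A/b = 2·44.9/12.0 = 89.8/12.0 ≈ 7.48333

h = 7.483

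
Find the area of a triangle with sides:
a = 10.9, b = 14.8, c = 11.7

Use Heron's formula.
s = (10.9 + 14.8 + 11.7)/2 = 37.4/2 = 18.7
s − a = 7.8, s − b = 3.9, s − c = 7
s(s−a)(s−b)(s−c) = 18.7·7.8·3.9·7 ≈ 3981.98
Area = √3981.98 ≈ 63.1029

Area = 63.1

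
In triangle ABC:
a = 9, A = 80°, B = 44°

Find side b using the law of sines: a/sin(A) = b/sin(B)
a/sin(A) = b/sin(B)  ⇒  b = a·sin(B)/sin(A) = 9·sin(44°)/sin(80°)
sin(44°) ≈ 0.694658, sin(80°) ≈ 0.984808
b ≈ 9·0.694658/0.984808 ≈ 6.25193/0.984808 ≈ 6.34837

b = 6.348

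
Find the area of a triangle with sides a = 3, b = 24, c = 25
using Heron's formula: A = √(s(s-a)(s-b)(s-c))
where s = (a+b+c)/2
s = (3 + 24 + 25)/2 = 52/2 = 26
s − a = 23, s − b = 2, s − c = 1
s(s−a)(s−b)(s−c) = 26·23·2·1 = 1196
Area = √1196 ≈ 34.5832

s = 26.0, Area = 34.58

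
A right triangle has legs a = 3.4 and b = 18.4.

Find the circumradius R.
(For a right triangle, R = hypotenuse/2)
Hypotenuse c = √(a² + b²) = √(11.56 + 338.56) = √350.12 ≈ 18.7115
R = c/2 ≈ 18.7115/2 ≈ 9.35575

R = 9.356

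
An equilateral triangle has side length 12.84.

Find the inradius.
r = Area/s with s the semi-perimeter.
Area = (√3/4)·12.84² = (√3/4)·164.8656 ≈ 0.433013·164.8656 ≈ 71.3889
s = 3·12.84/2 = 19.26
r ≈ 71.3889/19.26 ≈ 3.70659
(Equivalently r = side/(2√3) = 12.84/3.4641 ≈ 3.70659.)

r = 3.707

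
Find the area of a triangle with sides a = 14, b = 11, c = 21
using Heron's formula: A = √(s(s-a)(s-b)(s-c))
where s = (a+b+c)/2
s = (14 + 11 + 21)/2 = 46/2 = 23
s − a = 9, s − b = 12, s − c = 2
s(s−a)(s−b)(s−c) = 23·9·12·2 = 4968
Area = √4968 ≈ 70.484

s = 23.0, Area = 70.48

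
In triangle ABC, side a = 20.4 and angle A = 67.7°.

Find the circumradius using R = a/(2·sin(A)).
R = a/(2·sin(A)) = 20.4/(2·sin(67.7°))
sin(67.7°) ≈ 0.92521
R ≈ 20.4/(2·0.92521) = 20.4/1.85042 ≈ 11.0245

R = 11.02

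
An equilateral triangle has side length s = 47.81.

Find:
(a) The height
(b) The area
(a) The height splits the triangle into two 30-60-90 halves: h = s·√3/2 = 47.81·1.73205/2 ≈ 82.8093/2 ≈ 41.4047
(b) Area = (√3/4)·s² = (√3/4)·47.81² = (√3/4)·2285.7961 ≈ 0.433013·2285.7961 ≈ 989.779

Height = 41.4, Area = 989.8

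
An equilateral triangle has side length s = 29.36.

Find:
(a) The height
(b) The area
(a) The height splits the triangle into two 30-60-90 halves: h = s·√3/2 = 29.36·1.73205/2 ≈ 50.853/2 ≈ 25.4265
(b) Area = (√3/4)·s² = (√3/4)·29.36² = (√3/4)·862.0096 ≈ 0.433013·862.0096 ≈ 373.261

Height = 25.43, Area = 373.3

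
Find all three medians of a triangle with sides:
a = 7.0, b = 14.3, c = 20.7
Median formula: m_a = ½√(2b² + 2c² − a²) (and cyclically). a² = 49, b² = 204.49, c² = 428.49.
m_a = ½√(2·204.49 + 2·428.49 − 49) = ½√1216.96 ≈ ½·34.885 ≈ 17.4425
m_b = ½√(2·49 + 2·428.49 − 204.49) = ½√750.49 ≈ ½·27.3951 ≈ 13.6975
m_c = ½√(2·49 + 2·204.49 − 428.49) = ½√78.49 ≈ ½·8.85946 ≈ 4.42973

m_a = 17.44, m_b = 13.7, m_c = 4.43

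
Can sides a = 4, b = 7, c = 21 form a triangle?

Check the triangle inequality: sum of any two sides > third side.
a + b vs c: 4 + 7 = 11 ≤ 21  ✗
a + c vs b: 4 + 21 = 25 > 7  ✓
b + c vs a: 7 + 21 = 28 > 4  ✓

No: 4 + 7 = 11 is not > 21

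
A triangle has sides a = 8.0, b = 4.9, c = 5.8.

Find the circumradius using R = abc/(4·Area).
First find the area with Heron's formula.
s = (8.0 + 4.9 + 5.8)/2 = 9.35
Area = √(s(s−a)(s−b)(s−c)) = √(9.35·1.35·4.45·3.55) ≈ √199.404 ≈ 14.121
abc = 8.0·4.9·5.8 = 227.36
R = abc/(4·Area) ≈ 227.36/(4·14.121) = 227.36/56.4842 ≈ 4.0252

R = 4.025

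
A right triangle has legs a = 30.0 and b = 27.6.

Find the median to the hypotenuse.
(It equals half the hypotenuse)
Hypotenuse c = √(a² + b²) = √(900 + 761.76) = √1661.76 ≈ 40.7647
Median to hypotenuse = c/2 ≈ 40.7647/2 ≈ 20.3823

Median = 20.38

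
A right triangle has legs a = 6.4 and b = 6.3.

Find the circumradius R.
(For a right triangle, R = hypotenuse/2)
Hypotenuse c = √(a² + b²) = √(40.96 + 39.69) = √80.65 ≈ 8.98053
R = c/2 ≈ 8.98053/2 ≈ 4.49027

R = 4.49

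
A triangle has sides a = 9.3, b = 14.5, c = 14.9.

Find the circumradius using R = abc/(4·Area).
First find the area with Heron's formula.
s = (9.3 + 14.5 + 14.9)/2 = 19.35
Area = √(s(s−a)(s−b)(s−c)) = √(19.35·10.05·4.85·4.45) ≈ √4197.09 ≈ 64.785
abc = 9.3·14.5·14.9 = 2009.265
R = abc/(4·Area) ≈ 2009.265/(4·64.785) = 2009.265/259.14 ≈ 7.75359

R = 7.754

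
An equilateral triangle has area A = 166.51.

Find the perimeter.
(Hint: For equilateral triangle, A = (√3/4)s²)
A = (√3/4)s²  ⇒  s² = 4A/√3 = 4·166.51/√3 = 666.04/1.73205 ≈ 384.538
s ≈ √384.538 ≈ 19.6097
Perimeter = 3s ≈ 3·19.6097 ≈ 58.829

Perimeter = 58.83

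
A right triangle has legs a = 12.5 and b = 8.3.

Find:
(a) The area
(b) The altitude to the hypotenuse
(a) The legs are perpendicular, so Area = ½·a·b = ½·12.5·8.3 = ½·103.75 = 51.875
(b) Hypotenuse c = √(a² + b²) = √(156.25 + 68.89) = √225.14 ≈ 15.0047
    Area = ½·c·h_c  ⇒  h_c = 2·Area/c = 103.75/15.0047 ≈ 6.91452

Area = 51.875, h_c = 6.915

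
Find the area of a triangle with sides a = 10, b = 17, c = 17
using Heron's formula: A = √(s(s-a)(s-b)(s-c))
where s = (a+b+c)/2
s = (10 + 17 + 17)/2 = 44/2 = 22
s − a = 12, s − b = 5, s − c = 5
s(s−a)(s−b)(s−c) = 22·12·5·5 = 6600
Area = √6600 ≈ 81.2404

s = 22.0, Area = 81.24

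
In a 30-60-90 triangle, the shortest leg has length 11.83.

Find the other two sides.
In a 30-60-90 triangle the sides are in ratio 1 : √3 : 2 (short leg : long leg : hypotenuse).
Long leg = 11.83·√3 ≈ 11.83·1.73205 ≈ 20.4902
Hypotenuse = 2·11.83 = 23.66

Long leg = 11.83√3 = 20.49, Hypotenuse = 23.66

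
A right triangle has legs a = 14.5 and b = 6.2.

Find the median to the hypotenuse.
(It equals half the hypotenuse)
Hypotenuse c = √(a² + b²) = √(210.25 + 38.44) = √248.69 ≈ 15.7699
Median to hypotenuse = c/2 ≈ 15.7699/2 ≈ 7.88495

Median = 7.885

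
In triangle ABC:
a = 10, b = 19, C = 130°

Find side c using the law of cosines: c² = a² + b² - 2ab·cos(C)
c² = 10² + 19² − 2·10·19·cos(130°)
cos(130°) ≈ -0.642788
c² ≈ 100 + 361 − 380·(-0.642788) ≈ 461 + 244.259 ≈ 705.259
c ≈ √705.259 ≈ 26.5567

c = 26.56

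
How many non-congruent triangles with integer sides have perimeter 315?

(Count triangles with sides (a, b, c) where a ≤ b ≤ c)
Let a ≤ b ≤ c with a + b + c = 315. The only binding inequality is a + b > c, i.e. 315 − c > c, so c < 315/2; and c ≥ 315/3 since c is the largest side.
So 105 ≤ c ≤ 157. For each c, b runs from ⌈(315 − c)/2⌉ up to c (then a = 315 − b − c satisfies 1 ≤ a ≤ b automatically), giving c − ⌈(315 − c)/2⌉ + 1 choices.
Summing over c: 1 + 2 + 4 + 5 + … + 77 + 79  (53 terms, c = 105, …, 157) = 2107
Check (closed form: nearest integer to p²/48 for even p, (p+3)²/48 for odd p): (315+3)²/48 = 318²/48 = 101124/48 ≈ 2106.75 → 2107

2107 triangles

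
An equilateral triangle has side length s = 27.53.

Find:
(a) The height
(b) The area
(a) The height splits the triangle into two 30-60-90 halves: h = s·√3/2 = 27.53·1.73205/2 ≈ 47.6834/2 ≈ 23.8417
(b) Area = (√3/4)·s² = (√3/4)·27.53² = (√3/4)·757.9009 ≈ 0.433013·757.9009 ≈ 328.181

Height = 23.84, Area = 328.2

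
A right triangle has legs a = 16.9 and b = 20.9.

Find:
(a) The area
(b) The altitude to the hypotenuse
(a) The legs are perpendicular, so Area = ½·a·b = ½·16.9·20.9 = ½·353.21 = 176.605
(b) Hypotenuse c = √(a² + b²) = √(285.61 + 436.81) = √722.42 ≈ 26.8779
    Area = ½·c·h_c  ⇒  h_c = 2·Area/c = 353.21/26.8779 ≈ 13.1413

Area = 176.605, h_c = 13.14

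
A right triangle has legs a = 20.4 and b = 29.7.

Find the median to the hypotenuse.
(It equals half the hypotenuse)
Hypotenuse c = √(a² + b²) = √(416.16 + 882.09) = √1298.25 ≈ 36.0312
Median to hypotenuse = c/2 ≈ 36.0312/2 ≈ 18.0156

Median = 18.02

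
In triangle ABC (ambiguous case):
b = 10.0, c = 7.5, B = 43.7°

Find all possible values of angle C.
b/sin(B) = c/sin(C)  ⇒  sin(C) = c·sin(B)/b = 7.5·sin(43.7°)/10.0
sin(43.7°) ≈ 0.690882
sin(C) ≈ 7.5·0.690882/10.0 ≈ 5.18162/10.0 ≈ 0.518162
Candidate 1: C₁ = arcsin(0.518162) ≈ 31.209°  →  A = 180° − 43.7° − 31.209° ≈ 105.091° > 0, valid
Candidate 2: C₂ = 180° − C₁ ≈ 148.791°  →  A = 180° − 43.7° − 148.791° ≈ -12.491° ≤ 0, not a valid triangle

C = 31.21° (one solution)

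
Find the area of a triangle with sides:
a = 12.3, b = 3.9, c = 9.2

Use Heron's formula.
s = (12.3 + 3.9 + 9.2)/2 = 25.4/2 = 12.7
s − a = 0.4, s − b = 8.8, s − c = 3.5
s(s−a)(s−b)(s−c) = 12.7·0.4·8.8·3.5 ≈ 156.464
Area = √156.464 ≈ 12.5086

Area = 12.51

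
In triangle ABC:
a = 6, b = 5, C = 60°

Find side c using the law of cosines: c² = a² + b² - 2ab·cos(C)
c² = 6² + 5² − 2·6·5·cos(60°)
cos(60°) ≈ 0.5
c² ≈ 36 + 25 − 60·(0.5) ≈ 61 − 30 ≈ 31
c ≈ √31 ≈ 5.56776

c = 5.568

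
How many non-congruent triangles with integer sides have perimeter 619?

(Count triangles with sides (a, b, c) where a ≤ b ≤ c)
Let a ≤ b ≤ c with a + b + c = 619. The only binding inequality is a + b > c, i.e. 619 − c > c, so c < 619/2; and c ≥ 619/3 since c is the largest side.
So 207 ≤ c ≤ 309. For each c, b runs from ⌈(619 − c)/2⌉ up to c (then a = 619 − b − c satisfies 1 ≤ a ≤ b automatically), giving c − ⌈(619 − c)/2⌉ + 1 choices.
Summing over c: 2 + 3 + 5 + 6 + … + 153 + 155  (103 terms, c = 207, …, 309) = 8060
Check (closed form: nearest integer to p²/48 for even p, (p+3)²/48 for odd p): (619+3)²/48 = 622²/48 = 386884/48 ≈ 8060.08 → 8060

8060 triangles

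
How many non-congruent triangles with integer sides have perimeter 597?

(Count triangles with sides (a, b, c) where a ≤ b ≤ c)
Let a ≤ b ≤ c with a + b + c = 597. The only binding inequality is a + b > c, i.e. 597 − c > c, so c < 597/2; and c ≥ 597/3 since c is the largest side.
So 199 ≤ c ≤ 298. For each c, b runs from ⌈(597 − c)/2⌉ up to c (then a = 597 − b − c satisfies 1 ≤ a ≤ b automatically), giving c − ⌈(597 − c)/2⌉ + 1 choices.
Summing over c: 1 + 2 + 4 + 5 + … + 148 + 149  (100 terms, c = 199, …, 298) = 7500
Check (closed form: nearest integer to p²/48 for even p, (p+3)²/48 for odd p): (597+3)²/48 = 600²/48 = 360000/48 ≈ 7500.00 → 7500

7500 triangles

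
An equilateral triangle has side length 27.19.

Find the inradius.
r = Area/s with s the semi-perimeter.
Area = (√3/4)·27.19² = (√3/4)·739.2961 ≈ 0.433013·739.2961 ≈ 320.125
s = 3·27.19/2 = 40.785
r ≈ 320.125/40.785 ≈ 7.84908
(Equivalently r = side/(2√3) = 27.19/3.4641 ≈ 7.84908.)

r = 7.849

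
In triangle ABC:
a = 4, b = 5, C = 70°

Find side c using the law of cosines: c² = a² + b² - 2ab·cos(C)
c² = 4² + 5² − 2·4·5·cos(70°)
cos(70°) ≈ 0.34202
c² ≈ 16 + 25 − 40·(0.34202) ≈ 41 − 13.6808 ≈ 27.3192
c ≈ √27.3192 ≈ 5.22678

c = 5.227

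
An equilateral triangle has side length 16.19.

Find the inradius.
r = Area/s with s the semi-perimeter.
Area = (√3/4)·16.19² = (√3/4)·262.1161 ≈ 0.433013·262.1161 ≈ 113.5
s = 3·16.19/2 = 24.285
r ≈ 113.5/24.285 ≈ 4.67365
(Equivalently r = side/(2√3) = 16.19/3.4641 ≈ 4.67365.)

r = 4.674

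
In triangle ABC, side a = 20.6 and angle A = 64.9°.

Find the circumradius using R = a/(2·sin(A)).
R = a/(2·sin(A)) = 20.6/(2·sin(64.9°))
sin(64.9°) ≈ 0.905569
R ≈ 20.6/(2·0.905569) = 20.6/1.81114 ≈ 11.3741

R = 11.37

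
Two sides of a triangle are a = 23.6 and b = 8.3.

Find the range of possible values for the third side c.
Triangle inequality: |a − b| < c < a + b
|a − b| = |23.6 − 8.3| = 15.3
a + b = 23.6 + 8.3 = 31.9

15.3 < c < 31.9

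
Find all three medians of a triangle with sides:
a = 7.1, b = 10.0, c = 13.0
Median formula: m_a = ½√(2b² + 2c² − a²) (and cyclically). a² = 50.41, b² = 100, c² = 169.
m_a = ½√(2·100 + 2·169 − 50.41) = ½√487.59 ≈ ½·22.0814 ≈ 11.0407
m_b = ½√(2·50.41 + 2·169 − 100) = ½√338.82 ≈ ½·18.4071 ≈ 9.20353
m_c = ½√(2·50.41 + 2·100 − 169) = ½√131.82 ≈ ½·11.4813 ≈ 5.74064

m_a = 11.04, m_b = 9.204, m_c = 5.741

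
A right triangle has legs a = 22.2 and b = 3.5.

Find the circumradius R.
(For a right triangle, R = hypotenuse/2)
Hypotenuse c = √(a² + b²) = √(492.84 + 12.25) = √505.09 ≈ 22.4742
R = c/2 ≈ 22.4742/2 ≈ 11.2371

R = 11.24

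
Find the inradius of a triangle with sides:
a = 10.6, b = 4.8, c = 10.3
r = Area/s where s is the semi-perimeter.
s = (10.6 + 4.8 + 10.3)/2 = 25.7/2 = 12.85
Area = √(s(s−a)(s−b)(s−c)) = √(12.85·2.25·8.05·2.55) ≈ √593.501 ≈ 24.3619
r ≈ 24.3619/12.85 ≈ 1.89587

r = 1.896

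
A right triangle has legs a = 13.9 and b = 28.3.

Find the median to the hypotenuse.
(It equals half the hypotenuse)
Hypotenuse c = √(a² + b²) = √(193.21 + 800.89) = √994.1 ≈ 31.5294
Median to hypotenuse = c/2 ≈ 31.5294/2 ≈ 15.7647

Median = 15.76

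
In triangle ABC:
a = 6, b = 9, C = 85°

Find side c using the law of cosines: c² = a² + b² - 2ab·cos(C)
c² = 6² + 9² − 2·6·9·cos(85°)
cos(85°) ≈ 0.0871557
c² ≈ 36 + 81 − 108·(0.0871557) ≈ 117 − 9.41282 ≈ 107.587
c ≈ √107.587 ≈ 10.3724

c = 10.37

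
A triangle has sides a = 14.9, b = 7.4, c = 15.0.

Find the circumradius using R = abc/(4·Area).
First find the area with Heron's formula.
s = (14.9 + 7.4 + 15.0)/2 = 18.65
Area = √(s(s−a)(s−b)(s−c)) = √(18.65·3.75·11.25·3.65) ≈ √2871.81 ≈ 53.5893
abc = 14.9·7.4·15.0 = 1653.9
R = abc/(4·Area) ≈ 1653.9/(4·53.5893) = 1653.9/214.357 ≈ 7.71563

R = 7.716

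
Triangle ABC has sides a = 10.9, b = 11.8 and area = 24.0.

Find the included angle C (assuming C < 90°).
Area = ½·a·b·sin(C)  ⇒  sin(C) = 2·Area/(a·b) = 2·24.0/(10.9·11.8) = 48/128.62 ≈ 0.373192
C = arcsin(0.373192) ≈ 21.9126° (taking the acute solution since C < 90°)

C = 21.91°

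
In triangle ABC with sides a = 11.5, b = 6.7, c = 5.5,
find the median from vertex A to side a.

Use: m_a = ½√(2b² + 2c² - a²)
m_a = ½√(2·6.7² + 2·5.5² − 11.5²) = ½√(2·44.89 + 2·30.25 − 132.25) = ½√(89.78 + 60.5 − 132.25) = ½√18.03
√18.03 ≈ 4.24617, so m_a ≈ 2.12309

m_a = 2.123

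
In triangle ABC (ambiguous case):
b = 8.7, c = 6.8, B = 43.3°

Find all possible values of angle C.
b/sin(B) = c/sin(C)  ⇒  sin(C) = c·sin(B)/b = 6.8·sin(43.3°)/8.7
sin(43.3°) ≈ 0.685818
sin(C) ≈ 6.8·0.685818/8.7 ≈ 4.66356/8.7 ≈ 0.536042
Candidate 1: C₁ = arcsin(0.536042) ≈ 32.4146°  →  A = 180° − 43.3° − 32.4146° ≈ 104.285° > 0, valid
Candidate 2: C₂ = 180° − C₁ ≈ 147.585°  →  A = 180° − 43.3° − 147.585° ≈ -10.8854° ≤ 0, not a valid triangle

C = 32.41° (one solution)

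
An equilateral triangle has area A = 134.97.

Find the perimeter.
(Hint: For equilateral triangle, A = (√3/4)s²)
A = (√3/4)s²  ⇒  s² = 4A/√3 = 4·134.97/√3 = 539.88/1.73205 ≈ 311.7
s ≈ √311.7 ≈ 17.655
Perimeter = 3s ≈ 3·17.655 ≈ 52.9651

Perimeter = 52.97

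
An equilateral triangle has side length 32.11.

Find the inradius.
r = Area/s with s the semi-perimeter.
Area = (√3/4)·32.11² = (√3/4)·1031.0521 ≈ 0.433013·1031.0521 ≈ 446.459
s = 3·32.11/2 = 48.165
r ≈ 446.459/48.165 ≈ 9.26936
(Equivalently r = side/(2√3) = 32.11/3.4641 ≈ 9.26936.)

r = 9.269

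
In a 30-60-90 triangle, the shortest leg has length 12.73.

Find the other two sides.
In a 30-60-90 triangle the sides are in ratio 1 : √3 : 2 (short leg : long leg : hypotenuse).
Long leg = 12.73·√3 ≈ 12.73·1.73205 ≈ 22.049
Hypotenuse = 2·12.73 = 25.46

Long leg = 12.73√3 = 22.05, Hypotenuse = 25.46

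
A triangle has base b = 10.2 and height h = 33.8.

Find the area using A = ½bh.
A = ½·b·h = ½·10.2·33.8 = ½·344.76 = 172.38

Area = 172.38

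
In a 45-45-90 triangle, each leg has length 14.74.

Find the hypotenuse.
In a 45-45-90 triangle the sides are in ratio 1 : 1 : √2, so hypotenuse = leg·√2.
Hypotenuse = 14.74·√2 ≈ 14.74·1.41421 ≈ 20.8455

Hypotenuse = 14.74√2 = 20.85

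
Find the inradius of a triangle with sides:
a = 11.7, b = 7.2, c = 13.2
r = Area/s where s is the semi-perimeter.
s = (11.7 + 7.2 + 13.2)/2 = 32.1/2 = 16.05
Area = √(s(s−a)(s−b)(s−c)) = √(16.05·4.35·8.85·2.85) ≈ √1760.97 ≈ 41.9639
r ≈ 41.9639/16.05 ≈ 2.61458

r = 2.615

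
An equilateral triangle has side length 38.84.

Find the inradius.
r = Area/s with s the semi-perimeter.
Area = (√3/4)·38.84² = (√3/4)·1508.5456 ≈ 0.433013·1508.5456 ≈ 653.219
s = 3·38.84/2 = 58.26
r ≈ 653.219/58.26 ≈ 11.2121
(Equivalently r = side/(2√3) = 38.84/3.4641 ≈ 11.2121.)

r = 11.21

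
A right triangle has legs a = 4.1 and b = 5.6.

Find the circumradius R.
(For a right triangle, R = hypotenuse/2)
Hypotenuse c = √(a² + b²) = √(16.81 + 31.36) = √48.17 ≈ 6.94046
R = c/2 ≈ 6.94046/2 ≈ 3.47023

R = 3.47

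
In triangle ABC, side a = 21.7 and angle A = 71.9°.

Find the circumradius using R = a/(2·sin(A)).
R = a/(2·sin(A)) = 21.7/(2·sin(71.9°))
sin(71.9°) ≈ 0.950516
R ≈ 21.7/(2·0.950516) = 21.7/1.90103 ≈ 11.4149

R = 11.41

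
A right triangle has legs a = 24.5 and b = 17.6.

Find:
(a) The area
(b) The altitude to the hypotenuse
(a) The legs are perpendicular, so Area = ½·a·b = ½·24.5·17.6 = ½·431.2 = 215.6
(b) Hypotenuse c = √(a² + b²) = √(600.25 + 309.76) = √910.01 ≈ 30.1664
    Area = ½·c·h_c  ⇒  h_c = 2·Area/c = 431.2/30.1664 ≈ 14.2941

Area = 215.6, h_c = 14.29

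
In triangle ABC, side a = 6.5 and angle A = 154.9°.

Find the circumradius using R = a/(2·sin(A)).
R = a/(2·sin(A)) = 6.5/(2·sin(154.9°))
sin(154.9°) ≈ 0.424199
R ≈ 6.5/(2·0.424199) = 6.5/0.848399 ≈ 7.66149

R = 7.661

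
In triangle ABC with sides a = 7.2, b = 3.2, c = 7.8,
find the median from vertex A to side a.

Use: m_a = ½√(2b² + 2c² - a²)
m_a = ½√(2·3.2² + 2·7.8² − 7.2²) = ½√(2·10.24 + 2·60.84 − 51.84) = ½√(20.48 + 121.68 − 51.84) = ½√90.32
√90.32 ≈ 9.50368, so m_a ≈ 4.75184

m_a = 4.752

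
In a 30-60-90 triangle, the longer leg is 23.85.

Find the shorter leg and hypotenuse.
In a 30-60-90 triangle the sides are in ratio 1 : √3 : 2, so short leg = long leg/√3 and hypotenuse = 2·(short leg).
Short leg = 23.85/√3 ≈ 23.85/1.73205 ≈ 13.7698
Hypotenuse = 2·13.7698 ≈ 27.5396

Short leg = 13.77, Hypotenuse = 27.54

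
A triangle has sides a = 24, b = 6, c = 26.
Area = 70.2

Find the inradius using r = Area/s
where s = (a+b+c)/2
s = (24 + 6 + 26)/2 = 56/2 = 28
r = Area/s = 70.2/28 ≈ 2.50714

r = 2.507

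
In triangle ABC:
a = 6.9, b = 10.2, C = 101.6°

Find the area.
Two sides and the included angle (SAS): A = ½·a·b·sin(C) = ½·6.9·10.2·sin(101.6°)
sin(101.6°) ≈ 0.979575
A ≈ ½·70.38·0.979575 = 35.19·0.979575 ≈ 34.4713

Area = 34.47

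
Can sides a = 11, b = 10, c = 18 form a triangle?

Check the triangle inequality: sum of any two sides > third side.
a + b vs c: 11 + 10 = 21 > 18  ✓
a + c vs b: 11 + 18 = 29 > 10  ✓
b + c vs a: 10 + 18 = 28 > 11  ✓

Yes, triangle inequality satisfied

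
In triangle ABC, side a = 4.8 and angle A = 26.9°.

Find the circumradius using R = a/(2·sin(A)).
R = a/(2·sin(A)) = 4.8/(2·sin(26.9°))
sin(26.9°) ≈ 0.452435
R ≈ 4.8/(2·0.452435) = 4.8/0.904869 ≈ 5.30463

R = 5.305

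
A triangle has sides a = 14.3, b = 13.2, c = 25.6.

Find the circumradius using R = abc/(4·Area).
First find the area with Heron's formula.
s = (14.3 + 13.2 + 25.6)/2 = 26.55
Area = √(s(s−a)(s−b)(s−c)) = √(26.55·12.25·13.35·0.95) ≈ √4124.82 ≈ 64.2248
abc = 14.3·13.2·25.6 = 4832.256
R = abc/(4·Area) ≈ 4832.256/(4·64.2248) = 4832.256/256.899 ≈ 18.8099

R = 18.81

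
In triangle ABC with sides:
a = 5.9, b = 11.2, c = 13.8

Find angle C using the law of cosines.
c² = a² + b² − 2ab·cos(C)  ⇒  cos(C) = (a² + b² − c²)/(2ab)
cos(C) = (5.9² + 11.2² − 13.8²)/(2·5.9·11.2) = (34.81 + 125.44 − 190.44)/132.16 = -30.19/132.16 ≈ -0.228435
C = arccos(-0.228435) ≈ 103.205°

C = 103.2°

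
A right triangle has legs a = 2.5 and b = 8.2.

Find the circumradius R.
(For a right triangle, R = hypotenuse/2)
Hypotenuse c = √(a² + b²) = √(6.25 + 67.24) = √73.49 ≈ 8.57263
R = c/2 ≈ 8.57263/2 ≈ 4.28632

R = 4.286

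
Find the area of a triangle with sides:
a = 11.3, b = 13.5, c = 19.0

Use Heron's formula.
s = (11.3 + 13.5 + 19.0)/2 = 43.8/2 = 21.9
s − a = 10.6, s − b = 8.4, s − c = 2.9
s(s−a)(s−b)(s−c) = 21.9·10.6·8.4·2.9 ≈ 5654.93
Area = √5654.93 ≈ 75.1993

Area = 75.2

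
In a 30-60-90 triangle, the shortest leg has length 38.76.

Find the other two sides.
In a 30-60-90 triangle the sides are in ratio 1 : √3 : 2 (short leg : long leg : hypotenuse).
Long leg = 38.76·√3 ≈ 38.76·1.73205 ≈ 67.1343
Hypotenuse = 2·38.76 = 77.52

Long leg = 38.76√3 = 67.13, Hypotenuse = 77.52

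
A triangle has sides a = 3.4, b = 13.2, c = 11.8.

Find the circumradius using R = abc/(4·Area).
First find the area with Heron's formula.
s = (3.4 + 13.2 + 11.8)/2 = 14.2
Area = √(s(s−a)(s−b)(s−c)) = √(14.2·10.8·1·2.4) ≈ √368.064 ≈ 19.185
abc = 3.4·13.2·11.8 = 529.584
R = abc/(4·Area) ≈ 529.584/(4·19.185) = 529.584/76.74 ≈ 6.90102

R = 6.901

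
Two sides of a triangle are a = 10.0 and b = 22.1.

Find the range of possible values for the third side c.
Triangle inequality: |a − b| < c < a + b
|a − b| = |10.0 − 22.1| = 12.1
a + b = 10.0 + 22.1 = 32.1

12.1 < c < 32.1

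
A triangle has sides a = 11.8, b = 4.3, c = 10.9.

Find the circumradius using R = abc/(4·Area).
First find the area with Heron's formula.
s = (11.8 + 4.3 + 10.9)/2 = 13.5
Area = √(s(s−a)(s−b)(s−c)) = √(13.5·1.7·9.2·2.6) ≈ √548.964 ≈ 23.43
abc = 11.8·4.3·10.9 = 553.066
R = abc/(4·Area) ≈ 553.066/(4·23.43) = 553.066/93.7199 ≈ 5.90126

R = 5.901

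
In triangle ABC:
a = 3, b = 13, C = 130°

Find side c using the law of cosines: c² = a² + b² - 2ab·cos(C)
c² = 3² + 13² − 2·3·13·cos(130°)
cos(130°) ≈ -0.642788
c² ≈ 9 + 169 − 78·(-0.642788) ≈ 178 + 50.1374 ≈ 228.137
c ≈ √228.137 ≈ 15.1042

c = 15.1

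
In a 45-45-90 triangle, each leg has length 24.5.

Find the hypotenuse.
In a 45-45-90 triangle the sides are in ratio 1 : 1 : √2, so hypotenuse = leg·√2.
Hypotenuse = 24.5·√2 ≈ 24.5·1.41421 ≈ 34.6482

Hypotenuse = 24.5√2 = 34.65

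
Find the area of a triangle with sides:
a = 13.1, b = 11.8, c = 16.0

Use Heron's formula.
s = (13.1 + 11.8 + 16.0)/2 = 40.9/2 = 20.45
s − a = 7.35, s − b = 8.65, s − c = 4.45
s(s−a)(s−b)(s−c) = 20.45·7.35·8.65·4.45 ≈ 5785.71
Area = √5785.71 ≈ 76.0639

Area = 76.06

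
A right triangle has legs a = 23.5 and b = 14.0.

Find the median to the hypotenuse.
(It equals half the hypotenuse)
Hypotenuse c = √(a² + b²) = √(552.25 + 196) = √748.25 ≈ 27.3542
Median to hypotenuse = c/2 ≈ 27.3542/2 ≈ 13.6771

Median = 13.68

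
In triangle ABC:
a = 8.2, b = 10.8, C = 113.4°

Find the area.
Two sides and the included angle (SAS): A = ½·a·b·sin(C) = ½·8.2·10.8·sin(113.4°)
sin(113.4°) ≈ 0.917755
A ≈ ½·88.56·0.917755 = 44.28·0.917755 ≈ 40.6382

Area = 40.64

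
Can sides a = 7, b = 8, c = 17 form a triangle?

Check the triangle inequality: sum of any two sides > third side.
a + b vs c: 7 + 8 = 15 ≤ 17  ✗
a + c vs b: 7 + 17 = 24 > 8  ✓
b + c vs a: 8 + 17 = 25 > 7  ✓

No: 7 + 8 = 15 is not > 17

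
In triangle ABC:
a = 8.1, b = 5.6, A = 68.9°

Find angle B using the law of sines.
a/sin(A) = b/sin(B)  ⇒  sin(B) = b·sin(A)/a = 5.6·sin(68.9°)/8.1
sin(68.9°) ≈ 0.932954
sin(B) ≈ 5.6·0.932954/8.1 ≈ 5.22454/8.1 ≈ 0.645005
B = arcsin(0.645005) ≈ 40.166°
(Since b ≤ a we need B ≤ A, so the obtuse alternative 180° − 40.166° ≈ 139.834° is rejected.)

B = 40.17°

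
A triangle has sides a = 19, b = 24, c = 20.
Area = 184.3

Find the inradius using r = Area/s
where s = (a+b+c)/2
s = (19 + 24 + 20)/2 = 63/2 = 31.5
r = Area/s = 184.3/31.5 ≈ 5.85079

r = 5.851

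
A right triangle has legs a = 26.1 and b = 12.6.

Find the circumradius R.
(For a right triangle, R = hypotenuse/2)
Hypotenuse c = √(a² + b²) = √(681.21 + 158.76) = √839.97 ≈ 28.9822
R = c/2 ≈ 28.9822/2 ≈ 14.4911

R = 14.49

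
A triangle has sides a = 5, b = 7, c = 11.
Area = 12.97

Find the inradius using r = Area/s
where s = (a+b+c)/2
s = (5 + 7 + 11)/2 = 23/2 = 11.5
r = Area/s = 12.97/11.5 ≈ 1.12783

r = 1.128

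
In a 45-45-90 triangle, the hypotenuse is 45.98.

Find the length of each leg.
In a 45-45-90 triangle hypotenuse = leg·√2, so leg = hypotenuse/√2.
Leg = 45.98/√2 ≈ 45.98/1.41421 ≈ 32.5128

Each leg = 32.51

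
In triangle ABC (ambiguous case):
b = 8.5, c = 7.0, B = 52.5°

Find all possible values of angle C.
b/sin(B) = c/sin(C)  ⇒  sin(C) = c·sin(B)/b = 7.0·sin(52.5°)/8.5
sin(52.5°) ≈ 0.793353
sin(C) ≈ 7.0·0.793353/8.5 ≈ 5.55347/8.5 ≈ 0.65335
Candidate 1: C₁ = arcsin(0.65335) ≈ 40.7946°  →  A = 180° − 52.5° − 40.7946° ≈ 86.7054° > 0, valid
Candidate 2: C₂ = 180° − C₁ ≈ 139.205°  →  A = 180° − 52.5° − 139.205° ≈ -11.7054° ≤ 0, not a valid triangle

C = 40.79° (one solution)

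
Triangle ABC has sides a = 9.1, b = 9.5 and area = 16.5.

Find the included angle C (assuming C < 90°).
Area = ½·a·b·sin(C)  ⇒  sin(C) = 2·Area/(a·b) = 2·16.5/(9.1·9.5) = 33/86.45 ≈ 0.381724
C = arcsin(0.381724) ≈ 22.4405° (taking the acute solution since C < 90°)

C = 22.44°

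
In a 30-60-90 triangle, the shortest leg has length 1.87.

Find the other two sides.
In a 30-60-90 triangle the sides are in ratio 1 : √3 : 2 (short leg : long leg : hypotenuse).
Long leg = 1.87·√3 ≈ 1.87·1.73205 ≈ 3.23894
Hypotenuse = 2·1.87 = 3.74

Long leg = 1.87√3 = 3.239, Hypotenuse = 3.74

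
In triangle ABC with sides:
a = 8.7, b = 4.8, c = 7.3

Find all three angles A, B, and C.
Law of cosines for each angle (a² = 75.69, b² = 23.04, c² = 53.29):
cos(A) = (b² + c² − a²)/(2bc) = (23.04 + 53.29 − 75.69)/(2·4.8·7.3) = 0.64/70.08 ≈ 0.00913242  ⇒  A ≈ 89.4767°
cos(B) = (a² + c² − b²)/(2ac) = (75.69 + 53.29 − 23.04)/(2·8.7·7.3) = 105.94/127.02 ≈ 0.834042  ⇒  B ≈ 33.4838°
cos(C) = (a² + b² − c²)/(2ab) = (75.69 + 23.04 − 53.29)/(2·8.7·4.8) = 45.44/83.52 ≈ 0.544061  ⇒  C ≈ 57.0395°
Check: A + B + C ≈ 180°

A = 89.48°, B = 33.48°, C = 57.04°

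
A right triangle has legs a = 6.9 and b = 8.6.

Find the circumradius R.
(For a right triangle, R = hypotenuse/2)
Hypotenuse c = √(a² + b²) = √(47.61 + 73.96) = √121.57 ≈ 11.0259
R = c/2 ≈ 11.0259/2 ≈ 5.51294

R = 5.513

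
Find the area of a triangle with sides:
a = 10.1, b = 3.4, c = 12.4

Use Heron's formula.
s = (10.1 + 3.4 + 12.4)/2 = 25.9/2 = 12.95
s − a = 2.85, s − b = 9.55, s − c = 0.55
s(s−a)(s−b)(s−c) = 12.95·2.85·9.55·0.55 ≈ 193.857
Area = √193.857 ≈ 13.9232

Area = 13.92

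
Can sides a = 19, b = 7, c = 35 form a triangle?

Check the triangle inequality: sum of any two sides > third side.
a + b vs c: 19 + 7 = 26 ≤ 35  ✗
a + c vs b: 19 + 35 = 54 > 7  ✓
b + c vs a: 7 + 35 = 42 > 19  ✓

No: 19 + 7 = 26 is not > 35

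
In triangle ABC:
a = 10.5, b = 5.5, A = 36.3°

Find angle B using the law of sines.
a/sin(A) = b/sin(B)  ⇒  sin(B) = b·sin(A)/a = 5.5·sin(36.3°)/10.5
sin(36.3°) ≈ 0.592013
sin(B) ≈ 5.5·0.592013/10.5 ≈ 3.25607/10.5 ≈ 0.310102
B = arcsin(0.310102) ≈ 18.0654°
(Since b ≤ a we need B ≤ A, so the obtuse alternative 180° − 18.0654° ≈ 161.935° is rejected.)

B = 18.07°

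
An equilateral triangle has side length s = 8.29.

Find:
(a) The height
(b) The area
(a) The height splits the triangle into two 30-60-90 halves: h = s·√3/2 = 8.29·1.73205/2 ≈ 14.3587/2 ≈ 7.17935
(b) Area = (√3/4)·s² = (√3/4)·8.29² = (√3/4)·68.7241 ≈ 0.433013·68.7241 ≈ 29.7584

Height = 7.179, Area = 29.76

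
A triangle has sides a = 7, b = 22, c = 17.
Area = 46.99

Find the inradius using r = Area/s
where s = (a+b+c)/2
s = (7 + 22 + 17)/2 = 46/2 = 23
r = Area/s = 46.99/23 ≈ 2.04304

r = 2.043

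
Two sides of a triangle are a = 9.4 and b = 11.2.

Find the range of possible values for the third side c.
Triangle inequality: |a − b| < c < a + b
|a − b| = |9.4 − 11.2| = 1.8
a + b = 9.4 + 11.2 = 20.6

1.8 < c < 20.6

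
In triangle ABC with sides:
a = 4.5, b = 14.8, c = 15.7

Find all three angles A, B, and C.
Law of cosines for each angle (a² = 20.25, b² = 219.04, c² = 246.49):
cos(A) = (b² + c² − a²)/(2bc) = (219.04 + 246.49 − 20.25)/(2·14.8·15.7) = 445.28/464.72 ≈ 0.958168  ⇒  A ≈ 16.6309°
cos(B) = (a² + c² − b²)/(2ac) = (20.25 + 246.49 − 219.04)/(2·4.5·15.7) = 47.7/141.3 ≈ 0.33758  ⇒  B ≈ 70.2705°
cos(C) = (a² + b² − c²)/(2ab) = (20.25 + 219.04 − 246.49)/(2·4.5·14.8) = -7.2/133.2 ≈ -0.0540541  ⇒  C ≈ 93.0986°
Check: A + B + C ≈ 180°

A = 16.63°, B = 70.27°, C = 93.1°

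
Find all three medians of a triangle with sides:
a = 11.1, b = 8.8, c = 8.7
Median formula: m_a = ½√(2b² + 2c² − a²) (and cyclically). a² = 123.21, b² = 77.44, c² = 75.69.
m_a = ½√(2·77.44 + 2·75.69 − 123.21) = ½√183.05 ≈ ½·13.5296 ≈ 6.7648
m_b = ½√(2·123.21 + 2·75.69 − 77.44) = ½√320.36 ≈ ½·17.8986 ≈ 8.9493
m_c = ½√(2·123.21 + 2·77.44 − 75.69) = ½√325.61 ≈ ½·18.0447 ≈ 9.02233

m_a = 6.765, m_b = 8.949, m_c = 9.022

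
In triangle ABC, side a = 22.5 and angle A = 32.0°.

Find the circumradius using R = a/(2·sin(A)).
R = a/(2·sin(A)) = 22.5/(2·sin(32.0°))
sin(32.0°) ≈ 0.529919
R ≈ 22.5/(2·0.529919) = 22.5/1.05984 ≈ 21.2296

R = 21.23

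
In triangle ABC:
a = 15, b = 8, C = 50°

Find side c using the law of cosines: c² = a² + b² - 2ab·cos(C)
c² = 15² + 8² − 2·15·8·cos(50°)
cos(50°) ≈ 0.642788
c² ≈ 225 + 64 − 240·(0.642788) ≈ 289 − 154.269 ≈ 134.731
c ≈ √134.731 ≈ 11.6074

c = 11.61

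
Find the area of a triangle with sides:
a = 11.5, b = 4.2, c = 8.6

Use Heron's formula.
s = (11.5 + 4.2 + 8.6)/2 = 24.3/2 = 12.15
s − a = 0.65, s − b = 7.95, s − c = 3.55
s(s−a)(s−b)(s−c) = 12.15·0.65·7.95·3.55 ≈ 222.887
Area = √222.887 ≈ 14.9294

Area = 14.93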